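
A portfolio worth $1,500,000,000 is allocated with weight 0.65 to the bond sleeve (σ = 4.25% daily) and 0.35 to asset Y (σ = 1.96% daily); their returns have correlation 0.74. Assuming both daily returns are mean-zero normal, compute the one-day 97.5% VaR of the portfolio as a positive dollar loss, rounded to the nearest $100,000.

$97,100,000

σ_p² = 0.65²·4.25² + 0.35²·1.96² + 2·0.74·0.65·0.35·4.25·1.96 = 10.9067 (%²).
σ_p = √10.9067 = 3.303%.
At 97.5%, z = 1.960.
VaR = 1.960 × 3.303% = 6.474%; on $1,500,000,000 that is $97,110,000.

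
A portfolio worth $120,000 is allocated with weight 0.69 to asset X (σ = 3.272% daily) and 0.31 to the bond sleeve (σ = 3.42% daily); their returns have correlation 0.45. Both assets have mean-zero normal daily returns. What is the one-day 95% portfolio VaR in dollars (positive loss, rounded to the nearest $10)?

σ_p² = 0.69²·3.272² + 0.31²·3.42² + 2·0.45·0.69·0.31·3.272·3.42 = 8.3754 (%²).
σ_p = √8.3754 = 2.894%.
At 95%, z = 1.645.
VaR = 1.645 × 2.894% = 4.761%; on $120,000 that is $5,713.

$5,710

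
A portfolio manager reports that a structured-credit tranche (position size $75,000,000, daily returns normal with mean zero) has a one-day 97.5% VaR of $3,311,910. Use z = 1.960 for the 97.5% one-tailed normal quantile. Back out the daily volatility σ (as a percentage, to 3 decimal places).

2.253%

VaR as a fraction: $3,311,910 / $75,000,000 = 4.416%.
σ = VaR / z = 4.416% / 1.960 = 2.253%.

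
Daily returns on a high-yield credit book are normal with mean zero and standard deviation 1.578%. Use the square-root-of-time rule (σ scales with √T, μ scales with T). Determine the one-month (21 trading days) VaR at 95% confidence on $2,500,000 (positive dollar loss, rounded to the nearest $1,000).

At 95%, z = 1.645.
σ_{21d} = 1.578% × √21 = 7.231%.
VaR = 1.645 × 7.231% = 11.895%.
On $2,500,000: 0.11895 × $2,500,000 = $297,375.

$297,000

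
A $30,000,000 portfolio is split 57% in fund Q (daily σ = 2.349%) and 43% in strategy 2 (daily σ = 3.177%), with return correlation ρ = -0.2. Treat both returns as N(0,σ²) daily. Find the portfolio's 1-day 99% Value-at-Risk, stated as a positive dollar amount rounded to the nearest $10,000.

σ_p² = 0.57²·2.349² + 0.43²·3.177² + 2·-0.2·0.57·0.43·2.349·3.177 = 2.9273 (%²).
σ_p = √2.9273 = 1.711%.
At 99%, z = 2.326.
VaR = 2.326 × 1.711% = 3.980%; on $30,000,000 that is $1,194,000.

$1,190,000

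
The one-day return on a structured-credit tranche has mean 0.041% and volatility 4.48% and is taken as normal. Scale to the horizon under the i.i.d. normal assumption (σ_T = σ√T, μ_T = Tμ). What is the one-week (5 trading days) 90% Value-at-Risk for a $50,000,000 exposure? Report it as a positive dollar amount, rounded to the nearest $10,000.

At 90%, z = 1.282.
σ_{5d} = 4.48% × √5 = 10.018%; μ_{5d} = 5 × 0.041% = 0.205%.
VaR = −(0.205%) + 1.282 × 10.018% = 12.638%.
On $50,000,000: 0.12638 × $50,000,000 = $6,319,000.

$6,320,000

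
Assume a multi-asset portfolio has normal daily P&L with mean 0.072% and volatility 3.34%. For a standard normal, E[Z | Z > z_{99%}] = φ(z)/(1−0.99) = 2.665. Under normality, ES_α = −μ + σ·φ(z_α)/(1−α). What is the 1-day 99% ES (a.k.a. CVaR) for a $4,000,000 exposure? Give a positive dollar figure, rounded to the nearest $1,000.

$353,000

ES = −(0.072%) + 3.34% × 2.665 = 8.829%.
On $4,000,000: 0.08829 × $4,000,000 = $353,160.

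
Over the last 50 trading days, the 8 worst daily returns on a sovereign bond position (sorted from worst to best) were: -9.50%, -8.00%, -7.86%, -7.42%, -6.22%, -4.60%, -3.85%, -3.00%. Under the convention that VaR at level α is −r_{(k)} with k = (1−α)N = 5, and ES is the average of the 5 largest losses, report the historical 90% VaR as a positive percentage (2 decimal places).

6.22%

k = 5; the 5th lowest return is -6.22%, so VaR = 6.22%.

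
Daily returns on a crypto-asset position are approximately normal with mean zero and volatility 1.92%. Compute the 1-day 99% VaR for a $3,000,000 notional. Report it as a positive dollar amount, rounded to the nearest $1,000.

At 99% one-sided, z = 2.326.
VaR = z·σ = 2.326 × 1.92% = 4.466%.
On $3,000,000: 0.04466 × $3,000,000 = $133,980.

$134,000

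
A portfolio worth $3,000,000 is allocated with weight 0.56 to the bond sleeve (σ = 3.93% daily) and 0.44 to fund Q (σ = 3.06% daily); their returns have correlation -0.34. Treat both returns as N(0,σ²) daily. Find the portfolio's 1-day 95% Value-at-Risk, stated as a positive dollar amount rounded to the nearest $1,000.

$106,000

σ_p² = 0.56²·3.93² + 0.44²·3.06² + 2·-0.34·0.56·0.44·3.93·3.06 = 4.6414 (%²).
σ_p = √4.6414 = 2.154%.
At 95%, z = 1.645.
VaR = 1.645 × 2.154% = 3.543%; on $3,000,000 that is $106,290.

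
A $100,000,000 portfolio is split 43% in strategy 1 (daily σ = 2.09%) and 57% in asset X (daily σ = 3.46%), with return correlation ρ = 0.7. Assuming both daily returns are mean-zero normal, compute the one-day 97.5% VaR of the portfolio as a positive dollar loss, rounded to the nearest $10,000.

$5,250,000

σ_p² = 0.43²·2.09² + 0.57²·3.46² + 2·0.7·0.43·0.57·2.09·3.46 = 7.1786 (%²).
σ_p = √7.1786 = 2.679%.
At 97.5%, z = 1.960.
VaR = 1.960 × 2.679% = 5.251%; on $100,000,000 that is $5,251,000.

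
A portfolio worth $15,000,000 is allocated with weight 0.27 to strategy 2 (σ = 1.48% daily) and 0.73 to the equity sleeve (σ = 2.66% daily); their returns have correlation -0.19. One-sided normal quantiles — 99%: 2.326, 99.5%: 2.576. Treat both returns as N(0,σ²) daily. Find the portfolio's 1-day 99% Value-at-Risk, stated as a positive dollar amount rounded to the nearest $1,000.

$665,000

σ_p² = 0.27²·1.48² + 0.73²·2.66² + 2·-0.19·0.27·0.73·1.48·2.66 = 3.6354 (%²).
σ_p = √3.6354 = 1.907%.
VaR = 2.326 × 1.907% = 4.436%; on $15,000,000 that is $665,400.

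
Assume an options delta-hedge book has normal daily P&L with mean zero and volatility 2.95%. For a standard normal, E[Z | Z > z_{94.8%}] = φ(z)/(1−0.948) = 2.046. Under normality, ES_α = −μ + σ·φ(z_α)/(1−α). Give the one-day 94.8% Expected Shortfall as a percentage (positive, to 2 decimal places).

6.04%

ES = 2.95% × 2.046 = 6.036%.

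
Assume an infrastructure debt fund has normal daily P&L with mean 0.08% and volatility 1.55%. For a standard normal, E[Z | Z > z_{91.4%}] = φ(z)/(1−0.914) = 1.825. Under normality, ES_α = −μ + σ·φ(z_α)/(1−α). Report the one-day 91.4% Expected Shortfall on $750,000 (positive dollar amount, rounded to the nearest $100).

$20,600

ES = −(0.08%) + 1.55% × 1.825 = 2.749%.
On $750,000: 0.02749 × $750,000 = $20,618.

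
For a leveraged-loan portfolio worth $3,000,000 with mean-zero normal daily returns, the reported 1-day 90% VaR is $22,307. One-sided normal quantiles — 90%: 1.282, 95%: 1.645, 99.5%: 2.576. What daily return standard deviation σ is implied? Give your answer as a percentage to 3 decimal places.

VaR as a fraction: $22,307 / $3,000,000 = 0.744%.
σ = VaR / z = 0.744% / 1.282 = 0.580%.

0.580%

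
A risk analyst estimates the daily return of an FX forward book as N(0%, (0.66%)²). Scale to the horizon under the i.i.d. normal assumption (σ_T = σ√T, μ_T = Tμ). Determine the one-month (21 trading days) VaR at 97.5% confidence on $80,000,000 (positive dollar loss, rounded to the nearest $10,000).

At 97.5%, z = 1.960.
σ_{21d} = 0.66% × √21 = 3.024%.
VaR = 1.960 × 3.024% = 5.927%.
On $80,000,000: 0.05927 × $80,000,000 = $4,741,600.

$4,740,000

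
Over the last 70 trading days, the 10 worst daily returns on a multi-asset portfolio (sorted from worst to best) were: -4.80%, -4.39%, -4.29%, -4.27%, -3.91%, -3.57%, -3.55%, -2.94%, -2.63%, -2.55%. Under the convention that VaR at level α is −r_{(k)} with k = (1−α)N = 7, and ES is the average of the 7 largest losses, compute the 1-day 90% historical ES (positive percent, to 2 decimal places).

4.11%

The 7 worst returns sum to -28.78%.
ES = −(-28.78%) / 7 = 4.1114…% ≈ 4.11%.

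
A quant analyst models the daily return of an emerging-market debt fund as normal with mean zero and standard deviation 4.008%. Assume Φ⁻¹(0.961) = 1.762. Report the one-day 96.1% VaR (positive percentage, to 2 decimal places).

VaR = z·σ = 1.762 × 4.008% = 7.062%.

7.06%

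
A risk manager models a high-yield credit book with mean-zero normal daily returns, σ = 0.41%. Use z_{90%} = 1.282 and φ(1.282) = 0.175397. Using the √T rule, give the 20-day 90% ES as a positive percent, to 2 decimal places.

σ_{20d} = 0.41% × √20 = 1.834%.
ES multiplier = φ(z)/(1−α) = 0.175397/0.1 = 1.754.
ES = 1.834% × 1.754 = 3.217%.

3.22%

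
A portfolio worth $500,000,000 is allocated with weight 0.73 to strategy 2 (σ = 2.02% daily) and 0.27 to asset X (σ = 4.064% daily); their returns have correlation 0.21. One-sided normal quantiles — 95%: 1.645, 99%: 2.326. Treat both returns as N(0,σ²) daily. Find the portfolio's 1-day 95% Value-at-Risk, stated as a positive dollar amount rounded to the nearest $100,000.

σ_p² = 0.73²·2.02² + 0.27²·4.064² + 2·0.21·0.73·0.27·2.02·4.064 = 4.0580 (%²).
σ_p = √4.0580 = 2.014%.
VaR = 1.645 × 2.014% = 3.313%; on $500,000,000 that is $16,565,000.

$16,600,000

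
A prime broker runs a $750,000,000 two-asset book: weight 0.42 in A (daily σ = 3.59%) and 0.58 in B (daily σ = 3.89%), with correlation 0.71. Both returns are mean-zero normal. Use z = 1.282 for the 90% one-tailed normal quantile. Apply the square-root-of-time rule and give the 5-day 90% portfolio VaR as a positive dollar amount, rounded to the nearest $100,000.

σ_p = √(0.42²·3.59² + 0.58²·3.89² + 2·0.71·0.42·0.58·3.59·3.89) = 3.492%.
σ_{5d} = 3.492% × √5 = 7.808%.
VaR = 1.282 × 7.808% = 10.010%; on $750,000,000 that is $75,075,000.

$75,100,000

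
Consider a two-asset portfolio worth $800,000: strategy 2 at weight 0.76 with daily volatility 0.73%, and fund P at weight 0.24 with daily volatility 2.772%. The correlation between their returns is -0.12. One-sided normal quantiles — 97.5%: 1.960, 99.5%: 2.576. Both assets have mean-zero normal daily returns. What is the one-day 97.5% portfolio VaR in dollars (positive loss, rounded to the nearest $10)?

σ_p² = 0.76²·0.73² + 0.24²·2.772² + 2·-0.12·0.76·0.24·0.73·2.772 = 0.6618 (%²).
σ_p = √0.6618 = 0.814%.
VaR = 1.960 × 0.814% = 1.595%; on $800,000 that is $12,760.

$12,760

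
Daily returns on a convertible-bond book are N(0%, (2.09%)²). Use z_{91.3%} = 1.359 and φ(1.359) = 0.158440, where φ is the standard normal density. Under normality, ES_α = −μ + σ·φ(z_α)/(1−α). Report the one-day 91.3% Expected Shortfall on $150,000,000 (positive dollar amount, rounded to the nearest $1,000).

$5,709,000

Tail multiplier: φ(z)/(1−α) = 0.158440 / 0.087 = 1.821.
ES = 2.09% × 1.821 = 3.806%.
On $150,000,000: 0.03806 × $150,000,000 = $5,709,000.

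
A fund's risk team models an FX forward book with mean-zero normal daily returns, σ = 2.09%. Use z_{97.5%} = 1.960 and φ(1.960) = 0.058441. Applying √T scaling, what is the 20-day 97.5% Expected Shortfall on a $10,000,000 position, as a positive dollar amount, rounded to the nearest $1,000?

σ_{20d} = 2.09% × √20 = 9.347%.
ES multiplier = φ(z)/(1−α) = 0.058441/0.025 = 2.338.
ES = 9.347% × 2.338 = 21.853%; on $10,000,000: $2,185,300.

$2,185,000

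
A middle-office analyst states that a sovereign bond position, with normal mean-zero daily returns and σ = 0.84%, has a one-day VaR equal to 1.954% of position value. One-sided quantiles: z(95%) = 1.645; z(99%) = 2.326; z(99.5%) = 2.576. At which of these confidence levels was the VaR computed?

Implied z = VaR/σ = 1.954 / 0.84 = 2.326.
This matches z(99%) = 2.326.

99%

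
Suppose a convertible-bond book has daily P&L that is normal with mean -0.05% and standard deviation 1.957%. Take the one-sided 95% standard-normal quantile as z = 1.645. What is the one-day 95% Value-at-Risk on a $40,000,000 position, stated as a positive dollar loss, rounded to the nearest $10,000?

$1,310,000

VaR = −μ + z·σ = −(-0.05%) + 1.645 × 1.957% = 3.269%.
On $40,000,000: 0.03269 × $40,000,000 = $1,307,600.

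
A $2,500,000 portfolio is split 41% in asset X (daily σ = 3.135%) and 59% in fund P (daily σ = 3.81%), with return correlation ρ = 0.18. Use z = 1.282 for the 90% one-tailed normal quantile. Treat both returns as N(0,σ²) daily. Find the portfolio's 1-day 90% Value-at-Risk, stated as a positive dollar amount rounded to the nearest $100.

σ_p² = 0.41²·3.135² + 0.59²·3.81² + 2·0.18·0.41·0.59·3.135·3.81 = 7.7453 (%²).
σ_p = √7.7453 = 2.783%.
VaR = 1.282 × 2.783% = 3.568%; on $2,500,000 that is $89,200.

$89,200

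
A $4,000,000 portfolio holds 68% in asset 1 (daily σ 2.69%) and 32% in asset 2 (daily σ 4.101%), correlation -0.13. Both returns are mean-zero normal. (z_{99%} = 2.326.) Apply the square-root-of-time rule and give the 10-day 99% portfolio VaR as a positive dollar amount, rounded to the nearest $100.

$620,200

σ_p = √(0.68²·2.69² + 0.32²·4.101² + 2·-0.13·0.68·0.32·2.69·4.101) = 2.108%.
σ_{10d} = 2.108% × √10 = 6.666%.
VaR = 2.326 × 6.666% = 15.505%; on $4,000,000 that is $620,200.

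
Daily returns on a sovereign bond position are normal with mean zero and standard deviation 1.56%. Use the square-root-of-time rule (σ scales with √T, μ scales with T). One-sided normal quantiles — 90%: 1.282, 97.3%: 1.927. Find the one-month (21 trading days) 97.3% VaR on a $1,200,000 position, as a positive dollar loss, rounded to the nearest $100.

$165,300

σ_{21d} = 1.56% × √21 = 7.149%.
VaR = 1.927 × 7.149% = 13.776%.
On $1,200,000: 0.13776 × $1,200,000 = $165,312.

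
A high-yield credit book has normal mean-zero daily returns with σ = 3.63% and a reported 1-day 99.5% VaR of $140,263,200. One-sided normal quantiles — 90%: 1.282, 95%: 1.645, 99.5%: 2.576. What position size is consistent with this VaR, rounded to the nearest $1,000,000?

VaR as a fraction of value: z·σ = 2.576 × 3.63% = 9.35088%.
Position = $140,263,200 / 0.0935088 = $1,500,000,000.

$1,500,000,000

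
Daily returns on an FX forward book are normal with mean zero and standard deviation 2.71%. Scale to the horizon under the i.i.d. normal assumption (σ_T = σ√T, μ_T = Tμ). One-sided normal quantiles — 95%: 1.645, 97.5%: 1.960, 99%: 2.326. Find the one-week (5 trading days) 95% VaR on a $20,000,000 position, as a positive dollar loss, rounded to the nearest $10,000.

σ_{5d} = 2.71% × √5 = 6.060%.
VaR = 1.645 × 6.060% = 9.969%.
On $20,000,000: 0.09969 × $20,000,000 = $1,993,800.

$1,990,000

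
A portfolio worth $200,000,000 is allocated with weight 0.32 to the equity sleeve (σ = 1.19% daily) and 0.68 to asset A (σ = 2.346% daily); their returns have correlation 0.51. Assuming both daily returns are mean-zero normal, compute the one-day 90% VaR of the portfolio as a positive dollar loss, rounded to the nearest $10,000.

$4,660,000

σ_p² = 0.32²·1.19² + 0.68²·2.346² + 2·0.51·0.32·0.68·1.19·2.346 = 3.3096 (%²).
σ_p = √3.3096 = 1.819%.
At 90%, z = 1.282.
VaR = 1.282 × 1.819% = 2.332%; on $200,000,000 that is $4,664,000.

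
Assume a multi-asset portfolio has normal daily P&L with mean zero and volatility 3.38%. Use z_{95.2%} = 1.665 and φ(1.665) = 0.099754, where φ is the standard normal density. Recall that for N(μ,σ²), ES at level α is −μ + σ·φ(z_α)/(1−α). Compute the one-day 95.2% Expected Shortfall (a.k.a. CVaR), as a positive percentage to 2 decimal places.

Tail multiplier: φ(z)/(1−α) = 0.099754 / 0.048 = 2.078.
ES = 3.38% × 2.078 = 7.024%.

7.02%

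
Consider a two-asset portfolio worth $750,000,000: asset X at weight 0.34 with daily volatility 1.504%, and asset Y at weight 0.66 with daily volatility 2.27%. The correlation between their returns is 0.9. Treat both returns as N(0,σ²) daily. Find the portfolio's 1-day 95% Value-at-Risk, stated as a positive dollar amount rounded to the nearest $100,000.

$24,300,000

σ_p² = 0.34²·1.504² + 0.66²·2.27² + 2·0.9·0.34·0.66·1.504·2.27 = 3.8851 (%²).
σ_p = √3.8851 = 1.971%.
At 95%, z = 1.645.
VaR = 1.645 × 1.971% = 3.242%; on $750,000,000 that is $24,315,000.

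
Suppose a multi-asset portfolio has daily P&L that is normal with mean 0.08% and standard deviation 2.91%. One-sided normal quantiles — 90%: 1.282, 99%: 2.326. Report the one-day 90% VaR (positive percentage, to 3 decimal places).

VaR = −μ + z·σ = −(0.08%) + 1.282 × 2.91% = 3.651%.

3.651%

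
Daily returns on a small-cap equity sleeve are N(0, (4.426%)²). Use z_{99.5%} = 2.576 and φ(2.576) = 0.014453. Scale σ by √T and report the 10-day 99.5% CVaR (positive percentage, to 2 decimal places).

σ_{10d} = 4.426% × √10 = 13.996%.
ES multiplier = φ(z)/(1−α) = 0.014453/0.005 = 2.891.
ES = 13.996% × 2.891 = 40.462%.

40.46%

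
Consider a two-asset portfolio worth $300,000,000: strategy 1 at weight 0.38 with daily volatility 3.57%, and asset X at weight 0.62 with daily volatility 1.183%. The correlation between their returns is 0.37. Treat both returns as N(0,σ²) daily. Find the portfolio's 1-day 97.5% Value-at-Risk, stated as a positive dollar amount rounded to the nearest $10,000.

$10,380,000

σ_p² = 0.38²·3.57² + 0.62²·1.183² + 2·0.37·0.38·0.62·3.57·1.183 = 3.1146 (%²).
σ_p = √3.1146 = 1.765%.
At 97.5%, z = 1.960.
VaR = 1.960 × 1.765% = 3.459%; on $300,000,000 that is $10,377,000.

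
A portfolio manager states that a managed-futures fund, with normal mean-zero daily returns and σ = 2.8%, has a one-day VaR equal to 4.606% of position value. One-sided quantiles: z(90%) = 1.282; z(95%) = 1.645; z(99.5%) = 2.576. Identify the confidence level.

95%

Implied z = VaR/σ = 4.606 / 2.8 = 1.645.
This matches z(95%) = 1.645.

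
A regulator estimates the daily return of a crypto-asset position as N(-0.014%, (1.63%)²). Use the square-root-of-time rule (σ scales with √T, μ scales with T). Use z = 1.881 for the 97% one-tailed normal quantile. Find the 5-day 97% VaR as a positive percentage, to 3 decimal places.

6.926%

σ_{5d} = 1.63% × √5 = 3.645%; μ_{5d} = 5 × -0.014% = -0.070%.
VaR = −(-0.070%) + 1.881 × 3.645% = 6.926%.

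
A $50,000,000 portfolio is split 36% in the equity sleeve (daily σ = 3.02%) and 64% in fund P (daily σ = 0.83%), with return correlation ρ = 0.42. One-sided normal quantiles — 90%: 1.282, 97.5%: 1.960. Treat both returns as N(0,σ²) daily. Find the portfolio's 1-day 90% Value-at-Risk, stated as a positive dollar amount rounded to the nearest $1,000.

σ_p² = 0.36²·3.02² + 0.64²·0.83² + 2·0.42·0.36·0.64·3.02·0.83 = 1.9493 (%²).
σ_p = √1.9493 = 1.396%.
VaR = 1.282 × 1.396% = 1.790%; on $50,000,000 that is $895,000.

$895,000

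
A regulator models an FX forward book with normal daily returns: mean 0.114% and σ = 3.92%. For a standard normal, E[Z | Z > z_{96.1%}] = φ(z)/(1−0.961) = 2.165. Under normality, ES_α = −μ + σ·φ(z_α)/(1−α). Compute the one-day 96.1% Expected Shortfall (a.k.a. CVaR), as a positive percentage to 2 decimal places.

ES = −(0.114%) + 3.92% × 2.165 = 8.373%.

8.37%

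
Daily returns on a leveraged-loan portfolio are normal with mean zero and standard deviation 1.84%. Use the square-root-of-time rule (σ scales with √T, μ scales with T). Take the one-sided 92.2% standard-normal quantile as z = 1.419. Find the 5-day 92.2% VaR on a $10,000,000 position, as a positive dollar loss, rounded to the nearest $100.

σ_{5d} = 1.84% × √5 = 4.114%.
VaR = 1.419 × 4.114% = 5.838%.
On $10,000,000: 0.05838 × $10,000,000 = $583,800.

$583,800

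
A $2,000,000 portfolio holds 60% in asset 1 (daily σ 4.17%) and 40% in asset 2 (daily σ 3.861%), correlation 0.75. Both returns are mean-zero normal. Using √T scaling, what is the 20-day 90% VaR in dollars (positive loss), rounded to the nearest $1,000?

$436,000

σ_p = √(0.6²·4.17² + 0.4²·3.861² + 2·0.75·0.6·0.4·4.17·3.861) = 3.800%.
σ_{20d} = 3.800% × √20 = 16.994%.
z(90%) = 1.282.
VaR = 1.282 × 16.994% = 21.786%; on $2,000,000 that is $435,720.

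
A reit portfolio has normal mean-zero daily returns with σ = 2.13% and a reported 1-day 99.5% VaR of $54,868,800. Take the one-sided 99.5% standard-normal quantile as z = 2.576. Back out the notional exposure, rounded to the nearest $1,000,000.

$1,000,000,000

VaR as a fraction of value: z·σ = 2.576 × 2.13% = 5.48688%.
Position = $54,868,800 / 0.0548688 = $1,000,000,000.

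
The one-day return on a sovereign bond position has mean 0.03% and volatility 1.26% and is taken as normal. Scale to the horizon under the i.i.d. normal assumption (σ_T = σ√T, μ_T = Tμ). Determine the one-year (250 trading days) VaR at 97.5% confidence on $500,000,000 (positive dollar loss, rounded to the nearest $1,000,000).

At 97.5%, z = 1.960.
σ_{250d} = 1.26% × √250 = 19.922%; μ_{250d} = 250 × 0.03% = 7.500%.
VaR = −(7.500%) + 1.960 × 19.922% = 31.547%.
On $500,000,000: 0.31547 × $500,000,000 = $157,735,000.

$158,000,000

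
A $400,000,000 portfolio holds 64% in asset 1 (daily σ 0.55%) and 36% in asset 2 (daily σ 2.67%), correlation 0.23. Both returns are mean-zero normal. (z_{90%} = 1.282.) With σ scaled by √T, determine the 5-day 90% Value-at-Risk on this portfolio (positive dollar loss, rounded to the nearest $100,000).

$12,600,000

σ_p = √(0.64²·0.55² + 0.36²·2.67² + 2·0.23·0.64·0.36·0.55·2.67) = 1.097%.
σ_{5d} = 1.097% × √5 = 2.453%.
VaR = 1.282 × 2.453% = 3.145%; on $400,000,000 that is $12,580,000.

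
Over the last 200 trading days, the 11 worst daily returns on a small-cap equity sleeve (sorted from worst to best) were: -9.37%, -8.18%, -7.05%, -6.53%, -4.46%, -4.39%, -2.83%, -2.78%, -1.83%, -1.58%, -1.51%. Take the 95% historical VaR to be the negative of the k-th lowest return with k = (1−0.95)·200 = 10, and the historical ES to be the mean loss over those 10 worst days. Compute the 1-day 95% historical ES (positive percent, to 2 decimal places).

The 10 worst returns sum to -49.00%.
ES = −(-49.00%) / 10 = 4.9% ≈ 4.90%.

4.90%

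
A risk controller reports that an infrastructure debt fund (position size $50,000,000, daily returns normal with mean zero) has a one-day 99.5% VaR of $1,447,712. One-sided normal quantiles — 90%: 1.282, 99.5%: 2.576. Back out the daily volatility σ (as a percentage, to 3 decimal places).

VaR as a fraction: $1,447,712 / $50,000,000 = 2.895%.
σ = VaR / z = 2.895% / 2.576 = 1.124%.

1.124%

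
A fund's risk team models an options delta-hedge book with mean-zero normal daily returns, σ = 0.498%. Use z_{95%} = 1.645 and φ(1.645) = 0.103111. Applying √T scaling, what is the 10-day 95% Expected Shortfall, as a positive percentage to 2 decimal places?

3.25%

σ_{10d} = 0.498% × √10 = 1.575%.
ES multiplier = φ(z)/(1−α) = 0.103111/0.05 = 2.062.
ES = 1.575% × 2.062 = 3.248%.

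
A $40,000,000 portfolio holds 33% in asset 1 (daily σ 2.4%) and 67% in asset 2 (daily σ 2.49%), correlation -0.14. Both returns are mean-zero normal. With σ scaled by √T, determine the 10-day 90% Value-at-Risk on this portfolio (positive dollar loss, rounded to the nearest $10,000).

$2,830,000

σ_p = √(0.33²·2.4² + 0.67²·2.49² + 2·-0.14·0.33·0.67·2.4·2.49) = 1.744%.
σ_{10d} = 1.744% × √10 = 5.515%.
z(90%) = 1.282.
VaR = 1.282 × 5.515% = 7.070%; on $40,000,000 that is $2,828,000.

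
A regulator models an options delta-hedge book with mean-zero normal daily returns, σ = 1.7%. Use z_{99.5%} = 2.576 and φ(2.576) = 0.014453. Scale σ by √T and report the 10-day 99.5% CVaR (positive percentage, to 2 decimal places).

15.54%

σ_{10d} = 1.7% × √10 = 5.376%.
ES multiplier = φ(z)/(1−α) = 0.014453/0.005 = 2.891.
ES = 5.376% × 2.891 = 15.542%.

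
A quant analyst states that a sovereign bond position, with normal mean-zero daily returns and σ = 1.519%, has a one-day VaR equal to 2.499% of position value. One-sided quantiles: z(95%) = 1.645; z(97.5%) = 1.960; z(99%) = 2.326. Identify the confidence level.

95%

Implied z = VaR/σ = 2.499 / 1.519 = 1.645.
This matches z(95%) = 1.645.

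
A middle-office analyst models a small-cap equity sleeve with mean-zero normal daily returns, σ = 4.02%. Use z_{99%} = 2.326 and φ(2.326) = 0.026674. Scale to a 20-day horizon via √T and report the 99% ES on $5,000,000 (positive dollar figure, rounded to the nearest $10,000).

$2,400,000

σ_{20d} = 4.02% × √20 = 17.978%.
ES multiplier = φ(z)/(1−α) = 0.026674/0.01 = 2.667.
ES = 17.978% × 2.667 = 47.947%; on $5,000,000: $2,397,350.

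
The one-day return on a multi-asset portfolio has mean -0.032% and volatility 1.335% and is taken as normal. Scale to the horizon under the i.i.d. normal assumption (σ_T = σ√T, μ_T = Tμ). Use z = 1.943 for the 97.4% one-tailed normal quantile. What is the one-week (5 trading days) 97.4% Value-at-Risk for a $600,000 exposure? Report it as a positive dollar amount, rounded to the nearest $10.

$35,760

σ_{5d} = 1.335% × √5 = 2.985%; μ_{5d} = 5 × -0.032% = -0.160%.
VaR = −(-0.160%) + 1.943 × 2.985% = 5.960%.
On $600,000: 0.05960 × $600,000 = $35,760.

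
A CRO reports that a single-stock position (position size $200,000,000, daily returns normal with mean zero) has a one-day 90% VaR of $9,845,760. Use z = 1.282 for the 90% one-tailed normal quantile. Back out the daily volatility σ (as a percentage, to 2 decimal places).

VaR as a fraction: $9,845,760 / $200,000,000 = 4.923%.
σ = VaR / z = 4.923% / 1.282 = 3.840%.

3.84%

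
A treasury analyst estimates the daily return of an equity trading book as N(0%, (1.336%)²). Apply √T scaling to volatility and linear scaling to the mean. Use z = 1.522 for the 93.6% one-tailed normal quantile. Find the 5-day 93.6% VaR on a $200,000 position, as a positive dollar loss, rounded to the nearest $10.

$9,090

σ_{5d} = 1.336% × √5 = 2.987%.
VaR = 1.522 × 2.987% = 4.546%.
On $200,000: 0.04546 × $200,000 = $9,092.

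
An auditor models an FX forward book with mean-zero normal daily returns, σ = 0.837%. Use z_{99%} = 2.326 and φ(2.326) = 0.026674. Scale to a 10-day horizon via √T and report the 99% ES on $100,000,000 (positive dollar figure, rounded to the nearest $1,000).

$7,060,000

σ_{10d} = 0.837% × √10 = 2.647%.
ES multiplier = φ(z)/(1−α) = 0.026674/0.01 = 2.667.
ES = 2.647% × 2.667 = 7.060%; on $100,000,000: $7,060,000.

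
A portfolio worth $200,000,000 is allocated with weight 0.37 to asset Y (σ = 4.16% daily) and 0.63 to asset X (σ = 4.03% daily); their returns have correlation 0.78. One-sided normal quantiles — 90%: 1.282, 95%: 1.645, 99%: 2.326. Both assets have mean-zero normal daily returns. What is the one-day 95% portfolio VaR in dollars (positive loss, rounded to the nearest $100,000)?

$12,700,000

σ_p² = 0.37²·4.16² + 0.63²·4.03² + 2·0.78·0.37·0.63·4.16·4.03 = 14.9114 (%²).
σ_p = √14.9114 = 3.862%.
VaR = 1.645 × 3.862% = 6.353%; on $200,000,000 that is $12,706,000.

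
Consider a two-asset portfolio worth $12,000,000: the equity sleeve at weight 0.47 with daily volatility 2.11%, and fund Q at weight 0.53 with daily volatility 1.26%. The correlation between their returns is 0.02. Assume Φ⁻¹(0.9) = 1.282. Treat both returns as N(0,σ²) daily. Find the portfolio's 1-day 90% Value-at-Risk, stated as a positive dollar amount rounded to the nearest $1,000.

$186,000

σ_p² = 0.47²·2.11² + 0.53²·1.26² + 2·0.02·0.47·0.53·2.11·1.26 = 1.4559 (%²).
σ_p = √1.4559 = 1.207%.
VaR = 1.282 × 1.207% = 1.547%; on $12,000,000 that is $185,640.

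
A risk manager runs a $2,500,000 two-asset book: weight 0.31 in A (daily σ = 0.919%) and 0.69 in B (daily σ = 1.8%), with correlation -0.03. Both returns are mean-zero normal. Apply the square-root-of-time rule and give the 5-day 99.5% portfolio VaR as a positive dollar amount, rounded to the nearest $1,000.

σ_p = √(0.31²·0.919² + 0.69²·1.8² + 2·-0.03·0.31·0.69·0.919·1.8) = 1.266%.
σ_{5d} = 1.266% × √5 = 2.831%.
z(99.5%) = 2.576.
VaR = 2.576 × 2.831% = 7.293%; on $2,500,000 that is $182,325.

$182,000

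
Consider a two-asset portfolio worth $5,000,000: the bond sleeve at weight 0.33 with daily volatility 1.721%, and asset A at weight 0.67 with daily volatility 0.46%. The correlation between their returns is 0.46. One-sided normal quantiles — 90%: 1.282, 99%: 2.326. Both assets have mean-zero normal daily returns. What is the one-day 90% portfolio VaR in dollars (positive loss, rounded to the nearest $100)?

σ_p² = 0.33²·1.721² + 0.67²·0.46² + 2·0.46·0.33·0.67·1.721·0.46 = 0.5786 (%²).
σ_p = √0.5786 = 0.761%.
VaR = 1.282 × 0.761% = 0.976%; on $5,000,000 that is $48,800.

$48,800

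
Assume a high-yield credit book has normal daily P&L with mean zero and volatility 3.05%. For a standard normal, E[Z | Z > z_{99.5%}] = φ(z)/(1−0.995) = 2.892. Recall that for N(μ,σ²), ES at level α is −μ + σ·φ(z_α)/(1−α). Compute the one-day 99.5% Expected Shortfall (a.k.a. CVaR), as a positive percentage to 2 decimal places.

8.82%

ES = 3.05% × 2.892 = 8.821%.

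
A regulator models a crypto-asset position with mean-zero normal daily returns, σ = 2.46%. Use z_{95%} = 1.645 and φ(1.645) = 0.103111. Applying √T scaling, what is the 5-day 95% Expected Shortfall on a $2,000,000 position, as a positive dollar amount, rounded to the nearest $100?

$226,900

σ_{5d} = 2.46% × √5 = 5.501%.
ES multiplier = φ(z)/(1−α) = 0.103111/0.05 = 2.062.
ES = 5.501% × 2.062 = 11.343%; on $2,000,000: $226,860.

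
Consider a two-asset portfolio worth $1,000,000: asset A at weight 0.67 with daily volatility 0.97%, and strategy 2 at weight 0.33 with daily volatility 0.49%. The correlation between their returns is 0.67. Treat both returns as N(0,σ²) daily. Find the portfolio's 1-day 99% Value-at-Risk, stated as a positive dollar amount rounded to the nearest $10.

$17,860

σ_p² = 0.67²·0.97² + 0.33²·0.49² + 2·0.67·0.67·0.33·0.97·0.49 = 0.5893 (%²).
σ_p = √0.5893 = 0.768%.
At 99%, z = 2.326.
VaR = 2.326 × 0.768% = 1.786%; on $1,000,000 that is $17,860.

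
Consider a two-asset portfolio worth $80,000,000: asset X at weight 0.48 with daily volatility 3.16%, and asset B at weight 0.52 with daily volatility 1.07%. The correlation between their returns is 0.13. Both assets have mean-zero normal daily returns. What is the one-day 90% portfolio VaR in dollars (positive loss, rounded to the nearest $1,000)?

$1,725,000

σ_p² = 0.48²·3.16² + 0.52²·1.07² + 2·0.13·0.48·0.52·3.16·1.07 = 2.8297 (%²).
σ_p = √2.8297 = 1.682%.
At 90%, z = 1.282.
VaR = 1.282 × 1.682% = 2.156%; on $80,000,000 that is $1,724,800.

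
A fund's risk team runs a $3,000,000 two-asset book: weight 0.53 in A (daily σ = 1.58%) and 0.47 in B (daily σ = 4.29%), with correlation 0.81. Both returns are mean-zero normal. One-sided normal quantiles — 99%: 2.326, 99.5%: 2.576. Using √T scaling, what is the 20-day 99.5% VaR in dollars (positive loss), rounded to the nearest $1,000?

σ_p = √(0.53²·1.58² + 0.47²·4.29² + 2·0.81·0.53·0.47·1.58·4.29) = 2.739%.
σ_{20d} = 2.739% × √20 = 12.249%.
VaR = 2.576 × 12.249% = 31.553%; on $3,000,000 that is $946,590.

$947,000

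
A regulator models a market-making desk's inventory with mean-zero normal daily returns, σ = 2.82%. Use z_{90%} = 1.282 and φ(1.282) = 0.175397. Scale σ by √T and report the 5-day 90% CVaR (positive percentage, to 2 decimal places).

11.06%

σ_{5d} = 2.82% × √5 = 6.306%.
ES multiplier = φ(z)/(1−α) = 0.175397/0.1 = 1.754.
ES = 6.306% × 1.754 = 11.061%.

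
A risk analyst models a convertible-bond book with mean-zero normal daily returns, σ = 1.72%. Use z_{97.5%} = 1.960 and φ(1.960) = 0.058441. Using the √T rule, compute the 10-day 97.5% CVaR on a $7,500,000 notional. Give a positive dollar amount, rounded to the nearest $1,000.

σ_{10d} = 1.72% × √10 = 5.439%.
ES multiplier = φ(z)/(1−α) = 0.058441/0.025 = 2.338.
ES = 5.439% × 2.338 = 12.716%; on $7,500,000: $953,700.

$954,000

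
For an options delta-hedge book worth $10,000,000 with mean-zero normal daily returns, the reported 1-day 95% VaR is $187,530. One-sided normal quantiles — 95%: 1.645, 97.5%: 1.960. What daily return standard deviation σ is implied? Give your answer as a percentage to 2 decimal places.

1.14%

VaR as a fraction: $187,530 / $10,000,000 = 1.875%.
σ = VaR / z = 1.875% / 1.645 = 1.140%.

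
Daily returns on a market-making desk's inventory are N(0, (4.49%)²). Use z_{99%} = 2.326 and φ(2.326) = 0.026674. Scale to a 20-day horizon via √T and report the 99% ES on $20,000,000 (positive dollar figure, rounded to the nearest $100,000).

$10,700,000

σ_{20d} = 4.49% × √20 = 20.080%.
ES multiplier = φ(z)/(1−α) = 0.026674/0.01 = 2.667.
ES = 20.080% × 2.667 = 53.553%; on $20,000,000: $10,710,600.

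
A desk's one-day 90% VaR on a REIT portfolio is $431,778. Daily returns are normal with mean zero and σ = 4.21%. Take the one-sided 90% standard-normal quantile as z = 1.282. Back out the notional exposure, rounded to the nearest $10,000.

$8,000,000

VaR as a fraction of value: z·σ = 1.282 × 4.21% = 5.39722%.
Position = $431,778 / 0.0539722 = $8,000,007.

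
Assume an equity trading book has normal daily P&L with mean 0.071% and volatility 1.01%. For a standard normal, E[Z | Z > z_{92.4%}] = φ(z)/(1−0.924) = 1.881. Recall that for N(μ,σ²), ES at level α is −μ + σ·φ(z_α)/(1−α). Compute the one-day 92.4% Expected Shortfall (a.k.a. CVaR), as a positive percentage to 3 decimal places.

1.829%

ES = −(0.071%) + 1.01% × 1.881 = 1.829%.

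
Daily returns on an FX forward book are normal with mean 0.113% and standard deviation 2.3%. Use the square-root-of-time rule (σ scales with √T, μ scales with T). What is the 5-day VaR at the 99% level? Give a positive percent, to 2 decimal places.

At 99%, z = 2.326.
σ_{5d} = 2.3% × √5 = 5.143%; μ_{5d} = 5 × 0.113% = 0.565%.
VaR = −(0.565%) + 2.326 × 5.143% = 11.398%.

11.40%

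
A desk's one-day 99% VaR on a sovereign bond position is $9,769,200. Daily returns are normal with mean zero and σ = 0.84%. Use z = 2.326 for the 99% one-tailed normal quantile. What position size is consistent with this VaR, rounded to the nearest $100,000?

VaR as a fraction of value: z·σ = 2.326 × 0.84% = 1.95384%.
Position = $9,769,200 / 0.0195384 = $500,000,000.

$500,000,000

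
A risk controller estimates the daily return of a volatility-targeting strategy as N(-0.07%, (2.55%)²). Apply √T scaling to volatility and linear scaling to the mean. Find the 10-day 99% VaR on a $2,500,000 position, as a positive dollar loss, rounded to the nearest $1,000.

At 99%, z = 2.326.
σ_{10d} = 2.55% × √10 = 8.064%; μ_{10d} = 10 × -0.07% = -0.700%.
VaR = −(-0.700%) + 2.326 × 8.064% = 19.457%.
On $2,500,000: 0.19457 × $2,500,000 = $486,425.

$486,000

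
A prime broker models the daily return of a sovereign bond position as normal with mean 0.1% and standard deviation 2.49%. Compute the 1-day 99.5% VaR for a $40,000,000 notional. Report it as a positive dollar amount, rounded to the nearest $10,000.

$2,530,000

At 99.5% one-sided, z = 2.576.
VaR = −μ + z·σ = −(0.1%) + 2.576 × 2.49% = 6.314%.
On $40,000,000: 0.06314 × $40,000,000 = $2,525,600.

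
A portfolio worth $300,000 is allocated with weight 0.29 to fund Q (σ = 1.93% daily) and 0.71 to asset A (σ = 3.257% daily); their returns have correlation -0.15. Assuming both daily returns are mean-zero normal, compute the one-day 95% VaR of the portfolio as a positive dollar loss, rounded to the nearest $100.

σ_p² = 0.29²·1.93² + 0.71²·3.257² + 2·-0.15·0.29·0.71·1.93·3.257 = 5.2725 (%²).
σ_p = √5.2725 = 2.296%.
At 95%, z = 1.645.
VaR = 1.645 × 2.296% = 3.777%; on $300,000 that is $11,331.

$11,300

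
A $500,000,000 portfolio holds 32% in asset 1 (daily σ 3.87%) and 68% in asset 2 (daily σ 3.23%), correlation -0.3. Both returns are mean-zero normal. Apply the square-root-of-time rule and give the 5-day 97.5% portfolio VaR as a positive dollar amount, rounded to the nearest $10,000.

$47,640,000

σ_p = √(0.32²·3.87² + 0.68²·3.23² + 2·-0.3·0.32·0.68·3.87·3.23) = 2.174%.
σ_{5d} = 2.174% × √5 = 4.861%.
z(97.5%) = 1.960.
VaR = 1.960 × 4.861% = 9.528%; on $500,000,000 that is $47,640,000.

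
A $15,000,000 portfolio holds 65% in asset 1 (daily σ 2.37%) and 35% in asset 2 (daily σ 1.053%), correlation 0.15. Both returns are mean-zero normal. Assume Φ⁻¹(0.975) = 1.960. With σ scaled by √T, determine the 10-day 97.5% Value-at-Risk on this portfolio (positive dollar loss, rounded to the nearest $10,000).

σ_p = √(0.65²·2.37² + 0.35²·1.053² + 2·0.15·0.65·0.35·2.37·1.053) = 1.637%.
σ_{10d} = 1.637% × √10 = 5.177%.
VaR = 1.960 × 5.177% = 10.147%; on $15,000,000 that is $1,522,050.

$1,520,000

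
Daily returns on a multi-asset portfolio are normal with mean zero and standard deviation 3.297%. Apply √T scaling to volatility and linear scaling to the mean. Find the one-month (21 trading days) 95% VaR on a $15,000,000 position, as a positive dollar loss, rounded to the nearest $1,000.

$3,728,000

At 95%, z = 1.645.
σ_{21d} = 3.297% × √21 = 15.109%.
VaR = 1.645 × 15.109% = 24.854%.
On $15,000,000: 0.24854 × $15,000,000 = $3,728,100.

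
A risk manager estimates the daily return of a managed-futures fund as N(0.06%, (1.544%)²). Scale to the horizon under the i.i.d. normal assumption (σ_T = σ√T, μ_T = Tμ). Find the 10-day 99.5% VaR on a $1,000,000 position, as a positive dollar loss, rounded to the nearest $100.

At 99.5%, z = 2.576.
σ_{10d} = 1.544% × √10 = 4.883%; μ_{10d} = 10 × 0.06% = 0.600%.
VaR = −(0.600%) + 2.576 × 4.883% = 11.979%.
On $1,000,000: 0.11979 × $1,000,000 = $119,790.

$119,800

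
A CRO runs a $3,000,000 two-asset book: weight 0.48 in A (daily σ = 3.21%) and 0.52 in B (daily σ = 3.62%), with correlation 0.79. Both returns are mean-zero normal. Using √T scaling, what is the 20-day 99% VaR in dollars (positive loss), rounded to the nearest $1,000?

$1,011,000

σ_p = √(0.48²·3.21² + 0.52²·3.62² + 2·0.79·0.48·0.52·3.21·3.62) = 3.240%.
σ_{20d} = 3.240% × √20 = 14.490%.
z(99%) = 2.326.
VaR = 2.326 × 14.490% = 33.704%; on $3,000,000 that is $1,011,120.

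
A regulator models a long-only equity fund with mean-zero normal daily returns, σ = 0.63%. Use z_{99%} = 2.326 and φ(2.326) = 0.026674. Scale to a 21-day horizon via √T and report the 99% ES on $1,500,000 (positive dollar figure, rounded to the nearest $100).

σ_{21d} = 0.63% × √21 = 2.887%.
ES multiplier = φ(z)/(1−α) = 0.026674/0.01 = 2.667.
ES = 2.887% × 2.667 = 7.700%; on $1,500,000: $115,500.

$115,500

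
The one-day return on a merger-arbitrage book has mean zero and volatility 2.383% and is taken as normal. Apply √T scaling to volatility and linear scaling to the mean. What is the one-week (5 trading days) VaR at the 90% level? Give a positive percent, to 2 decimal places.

6.83%

At 90%, z = 1.282.
σ_{5d} = 2.383% × √5 = 5.329%.
VaR = 1.282 × 5.329% = 6.832%.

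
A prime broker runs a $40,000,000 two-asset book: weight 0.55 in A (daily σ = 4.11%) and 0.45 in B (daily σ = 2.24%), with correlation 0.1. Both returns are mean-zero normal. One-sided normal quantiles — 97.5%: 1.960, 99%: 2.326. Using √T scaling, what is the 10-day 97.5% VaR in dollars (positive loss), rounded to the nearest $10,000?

σ_p = √(0.55²·4.11² + 0.45²·2.24² + 2·0.1·0.55·0.45·4.11·2.24) = 2.565%.
σ_{10d} = 2.565% × √10 = 8.111%.
VaR = 1.960 × 8.111% = 15.898%; on $40,000,000 that is $6,359,200.

$6,360,000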